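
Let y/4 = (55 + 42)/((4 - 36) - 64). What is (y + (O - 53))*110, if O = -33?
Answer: -118855/12 ≈ -9904.6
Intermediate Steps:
y = -97/24 (y = 4*((55 + 42)/((4 - 36) - 64)) = 4*(97/(-32 - 64)) = 4*(97/(-96)) = 4*(97*(-1/96)) = 4*(-97/96) = -97/24 ≈ -4.0417)
(y + (O - 53))*110 = (-97/24 + (-33 - 53))*110 = (-97/24 - 86)*110 = -2161/24*110 = -118855/12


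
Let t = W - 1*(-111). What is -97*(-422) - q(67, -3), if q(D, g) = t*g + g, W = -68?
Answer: 41066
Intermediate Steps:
t = 43 (t = -68 - 1*(-111) = -68 + 111 = 43)
q(D, g) = 44*g (q(D, g) = 43*g + g = 44*g)
-97*(-422) - q(67, -3) = -97*(-422) - 44*(-3) = 40934 - 1*(-132) = 40934 + 132 = 41066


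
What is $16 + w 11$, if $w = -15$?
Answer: $-149$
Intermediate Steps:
$16 + w 11 = 16 - 165 = -149$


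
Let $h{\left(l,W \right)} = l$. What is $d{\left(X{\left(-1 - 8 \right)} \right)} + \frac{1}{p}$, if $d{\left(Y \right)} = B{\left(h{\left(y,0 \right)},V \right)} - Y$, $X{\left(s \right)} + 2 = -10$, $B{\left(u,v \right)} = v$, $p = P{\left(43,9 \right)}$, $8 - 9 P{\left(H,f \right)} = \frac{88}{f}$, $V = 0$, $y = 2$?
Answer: $\frac{111}{16} \approx 6.9375$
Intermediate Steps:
$P{\left(H,f \right)} = \frac{8}{9} - \frac{88}{9 f}$ ($P{\left(H,f \right)} = \frac{8}{9} - \frac{88 \frac{1}{f}}{9} = \frac{8}{9} - \frac{88}{9 f}$)
$p = - \frac{16}{81}$ ($p = \frac{8 \left(-11 + 9\right)}{9 \cdot 9} = \frac{8}{9} \cdot \frac{1}{9} \left(-2\right) = - \frac{16}{81} \approx -0.19753$)
$X{\left(s \right)} = -12$ ($X{\left(s \right)} = -2 - 10 = -12$)
$d{\left(Y \right)} = - Y$ ($d{\left(Y \right)} = 0 - Y = - Y$)
$d{\left(X{\left(-1 - 8 \right)} \right)} + \frac{1}{p} = \left(-1\right) \left(-12\right) + \frac{1}{- \frac{16}{81}} = 12 - \frac{81}{16} = \frac{111}{16}$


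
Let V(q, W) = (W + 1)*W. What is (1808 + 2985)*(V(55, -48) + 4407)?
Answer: 31935759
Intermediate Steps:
V(q, W) = W*(1 + W) (V(q, W) = (1 + W)*W = W*(1 + W))
(1808 + 2985)*(V(55, -48) + 4407) = (1808 + 2985)*(-48*(1 - 48) + 4407) = 4793*(-48*(-47) + 4407) = 4793*(2256 + 4407) = 4793*6663 = 31935759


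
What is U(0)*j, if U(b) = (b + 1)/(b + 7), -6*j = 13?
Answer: -13/42 ≈ -0.30952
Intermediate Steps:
j = -13/6 (j = -⅙*13 = -13/6 ≈ -2.1667)
U(b) = (1 + b)/(7 + b)
U(0)*j = ((1 + 0)/(7 + 0))*(-13/6) = (1/7)*(-13/6) = ((⅐)*1)*(-13/6) = (⅐)*(-13/6) = -13/42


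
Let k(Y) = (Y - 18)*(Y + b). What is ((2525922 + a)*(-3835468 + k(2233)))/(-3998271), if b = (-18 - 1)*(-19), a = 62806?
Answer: -4945096952176/3998271 ≈ -1.2368e+6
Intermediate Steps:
b = 361 (b = -19*(-19) = 361)
k(Y) = (-18 + Y)*(361 + Y) (k(Y) = (Y - 18)*(Y + 361) = (-18 + Y)*(361 + Y))
((2525922 + a)*(-3835468 + k(2233)))/(-3998271) = ((2525922 + 62806)*(-3835468 + (-6498 + 2233² + 343*2233)))/(-3998271) = (2588728*(-3835468 + (-6498 + 4986289 + 765919)))*(-1/3998271) = (2588728*(-3835468 + 5745710))*(-1/3998271) = (2588728*1910242)*(-1/3998271) = 4945096952176*(-1/3998271) = -4945096952176/3998271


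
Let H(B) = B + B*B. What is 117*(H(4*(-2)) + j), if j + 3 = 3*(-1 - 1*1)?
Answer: 5499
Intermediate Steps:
H(B) = B + B**2
j = -9 (j = -3 + 3*(-1 - 1*1) = -3 + 3*(-1 - 1) = -3 + 3*(-2) = -3 - 6 = -9)
117*(H(4*(-2)) + j) = 117*((4*(-2))*(1 + 4*(-2)) - 9) = 117*(-8*(1 - 8) - 9) = 117*(-8*(-7) - 9) = 117*(56 - 9) = 117*47 = 5499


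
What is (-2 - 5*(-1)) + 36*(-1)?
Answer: -33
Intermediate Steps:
(-2 - 5*(-1)) + 36*(-1) = (-2 + 5) - 36 = 3 - 36 = -33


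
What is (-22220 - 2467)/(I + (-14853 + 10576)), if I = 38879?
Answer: -8229/11534 ≈ -0.71346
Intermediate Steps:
(-22220 - 2467)/(I + (-14853 + 10576)) = (-22220 - 2467)/(38879 + (-14853 + 10576)) = -24687/(38879 - 4277) = -24687/34602 = -24687*1/34602 = -8229/11534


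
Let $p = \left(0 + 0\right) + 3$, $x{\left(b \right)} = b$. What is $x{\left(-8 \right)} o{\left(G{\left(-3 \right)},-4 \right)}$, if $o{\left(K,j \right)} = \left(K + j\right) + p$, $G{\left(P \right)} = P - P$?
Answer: $8$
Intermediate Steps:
$p = 3$ ($p = 0 + 3 = 3$)
$G{\left(P \right)} = 0$
$o{\left(K,j \right)} = 3 + K + j$ ($o{\left(K,j \right)} = \left(K + j\right) + 3 = 3 + K + j$)
$x{\left(-8 \right)} o{\left(G{\left(-3 \right)},-4 \right)} = - 8 \left(3 + 0 - 4\right) = \left(-8\right) \left(-1\right) = 8$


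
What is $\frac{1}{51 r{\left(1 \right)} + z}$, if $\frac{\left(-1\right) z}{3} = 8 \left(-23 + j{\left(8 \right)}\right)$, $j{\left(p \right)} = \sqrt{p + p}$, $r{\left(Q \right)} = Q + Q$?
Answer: $\frac{1}{558} \approx 0.0017921$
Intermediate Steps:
$r{\left(Q \right)} = 2 Q$
$j{\left(p \right)} = \sqrt{2} \sqrt{p}$ ($j{\left(p \right)} = \sqrt{2 p} = \sqrt{2} \sqrt{p}$)
$z = 456$ ($z = - 3 \cdot 8 \left(-23 + \sqrt{2} \sqrt{8}\right) = - 3 \cdot 8 \left(-23 + \sqrt{2} \cdot 2 \sqrt{2}\right) = - 3 \cdot 8 \left(-23 + 4\right) = - 3 \cdot 8 \left(-19\right) = \left(-3\right) \left(-152\right) = 456$)
$\frac{1}{51 r{\left(1 \right)} + z} = \frac{1}{51 \cdot 2 \cdot 1 + 456} = \frac{1}{51 \cdot 2 + 456} = \frac{1}{102 + 456} = \frac{1}{558}$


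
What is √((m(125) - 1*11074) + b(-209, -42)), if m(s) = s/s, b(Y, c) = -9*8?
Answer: I*√11145 ≈ 105.57*I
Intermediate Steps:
b(Y, c) = -72
m(s) = 1
√((m(125) - 1*11074) + b(-209, -42)) = √((1 - 1*11074) - 72) = √((1 - 11074) - 72) = √(-11073 - 72) = √(-11145) = I*√11145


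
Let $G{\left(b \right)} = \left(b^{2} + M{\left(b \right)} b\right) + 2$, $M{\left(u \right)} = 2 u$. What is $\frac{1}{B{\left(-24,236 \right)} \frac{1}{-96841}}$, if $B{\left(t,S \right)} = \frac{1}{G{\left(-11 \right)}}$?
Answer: $-35346965$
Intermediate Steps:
$G{\left(b \right)} = 2 + 3 b^{2}$ ($G{\left(b \right)} = \left(b^{2} + 2 b b\right) + 2 = \left(b^{2} + 2 b^{2}\right) + 2 = 3 b^{2} + 2 = 2 + 3 b^{2}$)
$B{\left(t,S \right)} = \frac{1}{365}$ ($B{\left(t,S \right)} = \frac{1}{2 + 3 \left(-11\right)^{2}} = \frac{1}{2 + 3 \cdot 121} = \frac{1}{2 + 363} = \frac{1}{365}$)
$\frac{1}{B{\left(-24,236 \right)} \frac{1}{-96841}} = \frac{1}{\frac{1}{365} \frac{1}{-96841}} = \frac{1}{\frac{1}{365} \left(- \frac{1}{96841}\right)} = \frac{1}{- \frac{1}{35346965}} = -35346965$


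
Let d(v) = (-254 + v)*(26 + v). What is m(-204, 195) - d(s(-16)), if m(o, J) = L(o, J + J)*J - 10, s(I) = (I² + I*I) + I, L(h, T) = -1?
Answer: -126529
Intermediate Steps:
s(I) = I + 2*I² (s(I) = (I² + I²) + I = 2*I² + I = I + 2*I²)
m(o, J) = -10 - J (m(o, J) = -J - 10 = -10 - J)
m(-204, 195) - d(s(-16)) = (-10 - 1*195) - (-6604 + (-16*(1 + 2*(-16)))² - (-3648)*(1 + 2*(-16))) = (-10 - 195) - (-6604 + (-16*(1 - 32))² - (-3648)*(1 - 32)) = -205 - (-6604 + (-16*(-31))² - (-3648)*(-31)) = -205 - (-6604 + 496² - 228*496) = -205 - (-6604 + 246016 - 113088) = -205 - 1*126324 = -205 - 126324 = -126529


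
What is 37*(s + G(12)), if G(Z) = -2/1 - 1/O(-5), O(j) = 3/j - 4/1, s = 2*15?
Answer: 24013/23 ≈ 1044.0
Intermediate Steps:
s = 30
O(j) = -4 + 3/j (O(j) = 3/j - 4*1 = 3/j - 4 = -4 + 3/j)
G(Z) = -41/23 (G(Z) = -2/1 - 1/(-4 + 3/(-5)) = -2*1 - 1/(-4 + 3*(-⅕)) = -2 - 1/(-4 - ⅗) = -2 - 1/(-23/5) = -2 - 1*(-5/23) = -2 + 5/23 = -41/23)
37*(s + G(12)) = 37*(30 - 41/23) = 37*(649/23) = 24013/23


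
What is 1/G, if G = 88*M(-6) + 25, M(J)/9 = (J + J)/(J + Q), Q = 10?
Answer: -1/2351 ≈ -0.00042535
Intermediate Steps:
M(J) = 18*J/(10 + J) (M(J) = 9*((J + J)/(J + 10)) = 9*((2*J)/(10 + J)) = 9*(2*J/(10 + J)) = 18*J/(10 + J))
G = -2351 (G = 88*(18*(-6)/(10 - 6)) + 25 = 88*(18*(-6)/4) + 25 = 88*(18*(-6)*(¼)) + 25 = 88*(-27) + 25 = -2376 + 25 = -2351)
1/G = 1/(-2351) = -1/2351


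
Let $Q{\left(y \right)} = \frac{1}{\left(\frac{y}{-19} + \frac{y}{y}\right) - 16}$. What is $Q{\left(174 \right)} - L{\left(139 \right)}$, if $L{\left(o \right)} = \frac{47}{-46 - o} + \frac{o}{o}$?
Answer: $- \frac{66857}{84915} \approx -0.78734$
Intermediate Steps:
$L{\left(o \right)} = 1 + \frac{47}{-46 - o}$ ($L{\left(o \right)} = \frac{47}{-46 - o} + 1 = 1 + \frac{47}{-46 - o}$)
$Q{\left(y \right)} = \frac{1}{-15 - \frac{y}{19}}$ ($Q{\left(y \right)} = \frac{1}{\left(y \left(- \frac{1}{19}\right) + 1\right) - 16} = \frac{1}{\left(- \frac{y}{19} + 1\right) - 16} = \frac{1}{\left(1 - \frac{y}{19}\right) - 16} = \frac{1}{-15 - \frac{y}{19}}$)
$Q{\left(174 \right)} - L{\left(139 \right)} = - \frac{19}{285 + 174} - \frac{-1 + 139}{46 + 139} = - \frac{19}{459} - \frac{1}{185} \cdot 138 = \left(-19\right) \frac{1}{459} - \frac{1}{185} \cdot 138 = - \frac{19}{459} - \frac{138}{185} = - \frac{66857}{84915}$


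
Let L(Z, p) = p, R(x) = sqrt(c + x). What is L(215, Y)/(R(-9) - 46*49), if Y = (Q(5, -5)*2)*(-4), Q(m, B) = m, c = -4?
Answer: 90160/5080529 + 40*I*sqrt(13)/5080529 ≈ 0.017746 + 2.8387e-5*I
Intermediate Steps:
R(x) = sqrt(-4 + x)
Y = -40 (Y = (5*2)*(-4) = 10*(-4) = -40)
L(215, Y)/(R(-9) - 46*49) = -40/(sqrt(-4 - 9) - 46*49) = -40/(sqrt(-13) - 2254) = -40/(I*sqrt(13) - 2254) = -40/(-2254 + I*sqrt(13))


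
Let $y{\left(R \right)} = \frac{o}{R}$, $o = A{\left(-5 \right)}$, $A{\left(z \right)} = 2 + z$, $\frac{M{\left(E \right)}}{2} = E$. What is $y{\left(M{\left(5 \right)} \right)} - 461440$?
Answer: $- \frac{4614403}{10} \approx -4.6144 \cdot 10^{5}$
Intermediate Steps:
$M{\left(E \right)} = 2 E$
$o = -3$ ($o = 2 - 5 = -3$)
$y{\left(R \right)} = - \frac{3}{R}$
$y{\left(M{\left(5 \right)} \right)} - 461440 = - \frac{3}{2 \cdot 5} - 461440 = - \frac{3}{10} - 461440 = - \frac{4614403}{10}$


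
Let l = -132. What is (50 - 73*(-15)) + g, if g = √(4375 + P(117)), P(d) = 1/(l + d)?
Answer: 1145 + 2*√246090/15 ≈ 1211.1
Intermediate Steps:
P(d) = 1/(-132 + d)
g = 2*√246090/15 (g = √(4375 + 1/(-132 + 117)) = √(4375 + 1/(-15)) = √(4375 - 1/15) = √(65624/15) = 2*√246090/15 ≈ 66.143)
(50 - 73*(-15)) + g = (50 - 73*(-15)) + 2*√246090/15 = (50 + 1095) + 2*√246090/15 = 1145 + 2*√246090/15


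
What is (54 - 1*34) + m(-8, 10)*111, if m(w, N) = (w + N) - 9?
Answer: -757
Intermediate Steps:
m(w, N) = -9 + N + w (m(w, N) = (N + w) - 9 = -9 + N + w)
(54 - 1*34) + m(-8, 10)*111 = (54 - 1*34) + (-9 + 10 - 8)*111 = (54 - 34) - 7*111 = 20 - 777 = -757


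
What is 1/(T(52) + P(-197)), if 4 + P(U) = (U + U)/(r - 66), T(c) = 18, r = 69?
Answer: -3/352 ≈ -0.0085227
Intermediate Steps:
P(U) = -4 + 2*U/3 (P(U) = -4 + (U + U)/(69 - 66) = -4 + (2*U)/3 = -4 + (2*U)*(⅓) = -4 + 2*U/3)
1/(T(52) + P(-197)) = 1/(18 + (-4 + (⅔)*(-197))) = 1/(18 + (-4 - 394/3)) = 1/(18 - 406/3) = 1/(-352/3) = -3/352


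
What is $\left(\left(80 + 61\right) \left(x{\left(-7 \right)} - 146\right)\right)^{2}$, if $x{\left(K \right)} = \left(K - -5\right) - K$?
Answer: $395254161$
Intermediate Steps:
$x{\left(K \right)} = 5$ ($x{\left(K \right)} = \left(K + 5\right) - K = \left(5 + K\right) - K = 5$)
$\left(\left(80 + 61\right) \left(x{\left(-7 \right)} - 146\right)\right)^{2} = \left(\left(80 + 61\right) \left(5 - 146\right)\right)^{2} = \left(141 \left(-141\right)\right)^{2} = \left(-19881\right)^{2} = 395254161$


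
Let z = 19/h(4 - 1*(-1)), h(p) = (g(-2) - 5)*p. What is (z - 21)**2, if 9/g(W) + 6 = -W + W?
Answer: 1968409/4225 ≈ 465.90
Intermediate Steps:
g(W) = -3/2 (g(W) = 9/(-6 + (-W + W)) = 9/(-6 + 0) = 9/(-6) = 9*(-1/6) = -3/2)
h(p) = -13*p/2 (h(p) = (-3/2 - 5)*p = -13*p/2)
z = -38/65 (z = 19/((-13*(4 - 1*(-1))/2)) = 19/((-13*(4 + 1)/2)) = 19/((-13/2*5)) = 19/(-65/2) = 19*(-2/65) = -38/65 ≈ -0.58462)
(z - 21)**2 = (-38/65 - 21)**2 = (-1403/65)**2 = 1968409/4225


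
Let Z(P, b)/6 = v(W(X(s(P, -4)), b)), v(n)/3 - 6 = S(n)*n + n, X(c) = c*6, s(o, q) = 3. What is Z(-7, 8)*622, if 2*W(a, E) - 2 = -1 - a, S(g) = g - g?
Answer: -27990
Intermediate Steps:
S(g) = 0
X(c) = 6*c
W(a, E) = ½ - a/2 (W(a, E) = 1 + (-1 - a)/2 = 1 + (-½ - a/2) = ½ - a/2)
v(n) = 18 + 3*n (v(n) = 18 + 3*(0*n + n) = 18 + 3*(0 + n) = 18 + 3*n)
Z(P, b) = -45 (Z(P, b) = 6*(18 + 3*(½ - 3*3)) = 6*(18 + 3*(½ - ½*18)) = 6*(18 + 3*(½ - 9)) = 6*(18 + 3*(-17/2)) = 6*(18 - 51/2) = 6*(-15/2) = -45)
Z(-7, 8)*622 = -45*622 = -27990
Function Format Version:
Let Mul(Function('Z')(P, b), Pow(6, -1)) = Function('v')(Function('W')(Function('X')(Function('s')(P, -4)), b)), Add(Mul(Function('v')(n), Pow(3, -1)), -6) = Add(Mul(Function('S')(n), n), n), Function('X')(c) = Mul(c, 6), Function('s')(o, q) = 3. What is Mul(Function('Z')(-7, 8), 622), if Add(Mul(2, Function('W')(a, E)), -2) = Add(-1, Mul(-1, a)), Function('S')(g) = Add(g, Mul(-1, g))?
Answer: -27990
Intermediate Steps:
Function('S')(g) = 0
Function('X')(c) = Mul(6, c)
Function('W')(a, E) = Add(Rational(1, 2), Mul(Rational(-1, 2), a)) (Function('W')(a, E) = Add(1, Mul(Rational(1, 2), Add(-1, Mul(-1, a)))) = Add(1, Add(Rational(-1, 2), Mul(Rational(-1, 2), a))) = Add(Rational(1, 2), Mul(Rational(-1, 2), a)))
Function('v')(n) = Add(18, Mul(3, n)) (Function('v')(n) = Add(18, Mul(3, Add(Mul(0, n), n))) = Add(18, Mul(3, Add(0, n))) = Add(18, Mul(3, n)))
Function('Z')(P, b) = -45 (Function('Z')(P, b) = Mul(6, Add(18, Mul(3, Add(Rational(1, 2), Mul(Rational(-1, 2), Mul(6, 3)))))) = Mul(6, Add(18, Mul(3, Add(Rational(1, 2), Mul(Rational(-1, 2), 18))))) = Mul(6, Add(18, Mul(3, Add(Rational(1, 2), -9)))) = Mul(6, Add(18, Mul(3, Rational(-17, 2)))) = Mul(6, Add(18, Rational(-51, 2))) = Mul(6, Rational(-15, 2)) = -45)
Mul(Function('Z')(-7, 8), 622) = Mul(-45, 622) = -27990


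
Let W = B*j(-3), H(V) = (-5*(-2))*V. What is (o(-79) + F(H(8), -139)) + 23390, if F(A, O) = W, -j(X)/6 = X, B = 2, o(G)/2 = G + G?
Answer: 23110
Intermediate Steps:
o(G) = 4*G (o(G) = 2*(G + G) = 2*(2*G) = 4*G)
j(X) = -6*X
H(V) = 10*V
W = 36 (W = 2*(-6*(-3)) = 2*18 = 36)
F(A, O) = 36
(o(-79) + F(H(8), -139)) + 23390 = (4*(-79) + 36) + 23390 = (-316 + 36) + 23390 = -280 + 23390 = 23110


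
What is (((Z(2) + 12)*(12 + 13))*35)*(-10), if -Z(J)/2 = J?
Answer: -70000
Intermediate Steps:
Z(J) = -2*J
(((Z(2) + 12)*(12 + 13))*35)*(-10) = (((-2*2 + 12)*(12 + 13))*35)*(-10) = (((-4 + 12)*25)*35)*(-10) = ((8*25)*35)*(-10) = (200*35)*(-10) = 7000*(-10) = -70000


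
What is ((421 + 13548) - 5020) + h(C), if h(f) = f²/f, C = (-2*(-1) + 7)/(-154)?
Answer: 1378137/154 ≈ 8948.9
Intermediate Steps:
C = -9/154 (C = (2 + 7)*(-1/154) = 9*(-1/154) = -9/154 ≈ -0.058442)
h(f) = f
((421 + 13548) - 5020) + h(C) = ((421 + 13548) - 5020) - 9/154 = (13969 - 5020) - 9/154 = 8949 - 9/154 = 1378137/154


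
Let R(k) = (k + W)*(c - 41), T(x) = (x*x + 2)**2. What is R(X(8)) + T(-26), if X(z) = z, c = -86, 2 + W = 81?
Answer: 448635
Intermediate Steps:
W = 79 (W = -2 + 81 = 79)
T(x) = (2 + x**2)**2 (T(x) = (x**2 + 2)**2 = (2 + x**2)**2)
R(k) = -10033 - 127*k (R(k) = (k + 79)*(-86 - 41) = (79 + k)*(-127) = -10033 - 127*k)
R(X(8)) + T(-26) = (-10033 - 127*8) + (2 + (-26)**2)**2 = (-10033 - 1016) + (2 + 676)**2 = -11049 + 678**2 = -11049 + 459684 = 448635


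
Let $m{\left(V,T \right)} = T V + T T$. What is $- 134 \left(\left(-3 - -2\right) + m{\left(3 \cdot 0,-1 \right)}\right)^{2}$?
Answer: $0$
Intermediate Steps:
$m{\left(V,T \right)} = T^{2} + T V$ ($m{\left(V,T \right)} = T V + T^{2} = T^{2} + T V$)
$- 134 \left(\left(-3 - -2\right) + m{\left(3 \cdot 0,-1 \right)}\right)^{2} = - 134 \left(\left(-3 - -2\right) - \left(-1 + 3 \cdot 0\right)\right)^{2} = - 134 \left(\left(-3 + 2\right) - \left(-1 + 0\right)\right)^{2} = - 134 \left(-1 - -1\right)^{2} = - 134 \left(-1 + 1\right)^{2} = - 134 \cdot 0^{2} = \left(-134\right) 0 = 0$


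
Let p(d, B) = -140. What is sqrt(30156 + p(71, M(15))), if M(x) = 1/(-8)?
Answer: 8*sqrt(469) ≈ 173.25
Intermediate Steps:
M(x) = -1/8
sqrt(30156 + p(71, M(15))) = sqrt(30156 - 140) = sqrt(30016) = 8*sqrt(469)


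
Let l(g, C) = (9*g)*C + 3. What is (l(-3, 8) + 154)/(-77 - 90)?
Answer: 59/167 ≈ 0.35329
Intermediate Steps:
l(g, C) = 3 + 9*C*g (l(g, C) = 9*C*g + 3 = 3 + 9*C*g)
(l(-3, 8) + 154)/(-77 - 90) = ((3 + 9*8*(-3)) + 154)/(-77 - 90) = ((3 - 216) + 154)/(-167) = (-213 + 154)*(-1/167) = -59*(-1/167) = 59/167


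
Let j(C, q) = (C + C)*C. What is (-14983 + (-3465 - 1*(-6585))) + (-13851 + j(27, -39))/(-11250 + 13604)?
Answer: -27937895/2354 ≈ -11868.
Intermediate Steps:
j(C, q) = 2*C² (j(C, q) = (2*C)*C = 2*C²)
(-14983 + (-3465 - 1*(-6585))) + (-13851 + j(27, -39))/(-11250 + 13604) = (-14983 + (-3465 - 1*(-6585))) + (-13851 + 2*27²)/(-11250 + 13604) = (-14983 + (-3465 + 6585)) + (-13851 + 2*729)/2354 = (-14983 + 3120) + (-13851 + 1458)*(1/2354) = -11863 - 12393*1/2354 = -11863 - 12393/2354 = -27937895/2354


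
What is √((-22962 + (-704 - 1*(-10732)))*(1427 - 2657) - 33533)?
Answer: √15875287 ≈ 3984.4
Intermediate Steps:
√((-22962 + (-704 - 1*(-10732)))*(1427 - 2657) - 33533) = √((-22962 + (-704 + 10732))*(-1230) - 33533) = √((-22962 + 10028)*(-1230) - 33533) = √(-12934*(-1230) - 33533) = √(15908820 - 33533) = √15875287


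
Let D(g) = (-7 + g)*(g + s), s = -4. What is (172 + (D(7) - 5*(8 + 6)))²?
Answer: 10404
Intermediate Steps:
D(g) = (-7 + g)*(-4 + g) (D(g) = (-7 + g)*(g - 4) = (-7 + g)*(-4 + g))
(172 + (D(7) - 5*(8 + 6)))² = (172 + ((28 + 7² - 11*7) - 5*(8 + 6)))² = (172 + ((28 + 49 - 77) - 5*14))² = (172 + (0 - 70))² = (172 - 70)² = 102² = 10404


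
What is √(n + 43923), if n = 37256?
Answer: √81179 ≈ 284.92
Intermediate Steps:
√(n + 43923) = √(37256 + 43923) = √81179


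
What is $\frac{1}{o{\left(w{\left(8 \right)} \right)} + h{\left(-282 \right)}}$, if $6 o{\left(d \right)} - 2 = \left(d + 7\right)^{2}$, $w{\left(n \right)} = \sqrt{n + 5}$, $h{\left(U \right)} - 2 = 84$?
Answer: $\frac{290}{27821} - \frac{7 \sqrt{13}}{27821} \approx 0.0095166$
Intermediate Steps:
$h{\left(U \right)} = 86$ ($h{\left(U \right)} = 2 + 84 = 86$)
$w{\left(n \right)} = \sqrt{5 + n}$
$o{\left(d \right)} = \frac{1}{3} + \frac{\left(7 + d\right)^{2}}{6}$ ($o{\left(d \right)} = \frac{1}{3} + \frac{\left(d + 7\right)^{2}}{6} = \frac{1}{3} + \frac{\left(7 + d\right)^{2}}{6}$)
$\frac{1}{o{\left(w{\left(8 \right)} \right)} + h{\left(-282 \right)}} = \frac{1}{\left(\frac{1}{3} + \frac{\left(7 + \sqrt{5 + 8}\right)^{2}}{6}\right) + 86} = \frac{1}{\left(\frac{1}{3} + \frac{\left(7 + \sqrt{13}\right)^{2}}{6}\right) + 86} = \frac{1}{\frac{259}{3} + \frac{\left(7 + \sqrt{13}\right)^{2}}{6}}$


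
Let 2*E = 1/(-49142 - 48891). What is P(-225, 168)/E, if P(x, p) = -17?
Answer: 3333122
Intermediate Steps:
E = -1/196066 (E = 1/(2*(-49142 - 48891)) = (½)/(-98033) = (½)*(-1/98033) = -1/196066 ≈ -5.1003e-6)
P(-225, 168)/E = -17/(-1/196066) = -17*(-196066) = 3333122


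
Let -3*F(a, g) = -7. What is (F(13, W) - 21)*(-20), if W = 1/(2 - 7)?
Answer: 1120/3 ≈ 373.33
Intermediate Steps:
W = -⅕ (W = 1/(-5) = -⅕ ≈ -0.20000)
F(a, g) = 7/3 (F(a, g) = -⅓*(-7) = 7/3)
(F(13, W) - 21)*(-20) = (7/3 - 21)*(-20) = -56/3*(-20) = 1120/3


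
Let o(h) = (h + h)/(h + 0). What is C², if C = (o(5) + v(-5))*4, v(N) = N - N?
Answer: 64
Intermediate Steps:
v(N) = 0
o(h) = 2 (o(h) = (2*h)/h = 2)
C = 8 (C = (2 + 0)*4 = 2*4 = 8)
C² = 8² = 64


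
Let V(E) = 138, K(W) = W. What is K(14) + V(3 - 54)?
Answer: 152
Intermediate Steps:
K(14) + V(3 - 54) = 14 + 138 = 152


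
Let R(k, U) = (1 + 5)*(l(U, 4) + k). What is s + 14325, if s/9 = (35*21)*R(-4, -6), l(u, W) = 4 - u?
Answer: 252465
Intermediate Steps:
R(k, U) = 24 - 6*U + 6*k (R(k, U) = (1 + 5)*((4 - U) + k) = 6*(4 + k - U) = 24 - 6*U + 6*k)
s = 238140 (s = 9*((35*21)*(24 - 6*(-6) + 6*(-4))) = 9*(735*(24 + 36 - 24)) = 9*(735*36) = 9*26460 = 238140)
s + 14325 = 238140 + 14325 = 252465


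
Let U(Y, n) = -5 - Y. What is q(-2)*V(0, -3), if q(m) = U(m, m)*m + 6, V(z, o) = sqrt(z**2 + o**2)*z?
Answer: 0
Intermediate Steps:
V(z, o) = z*sqrt(o**2 + z**2) (V(z, o) = sqrt(o**2 + z**2)*z = z*sqrt(o**2 + z**2))
q(m) = 6 + m*(-5 - m) (q(m) = (-5 - m)*m + 6 = m*(-5 - m) + 6 = 6 + m*(-5 - m))
q(-2)*V(0, -3) = (6 - 1*(-2)*(5 - 2))*(0*sqrt((-3)**2 + 0**2)) = (6 - 1*(-2)*3)*(0*sqrt(9 + 0)) = (6 + 6)*(0*sqrt(9)) = 12*(0*3) = 12*0 = 0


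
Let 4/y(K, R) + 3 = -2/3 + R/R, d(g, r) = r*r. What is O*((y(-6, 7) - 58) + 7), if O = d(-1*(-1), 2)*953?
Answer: -200130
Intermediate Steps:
d(g, r) = r²
y(K, R) = -3/2 (y(K, R) = 4/(-3 + (-2/3 + R/R)) = 4/(-3 + (-2*⅓ + 1)) = 4/(-3 + (-⅔ + 1)) = 4/(-3 + ⅓) = 4/(-8/3) = 4*(-3/8) = -3/2)
O = 3812 (O = 2²*953 = 4*953 = 3812)
O*((y(-6, 7) - 58) + 7) = 3812*((-3/2 - 58) + 7) = 3812*(-119/2 + 7) = 3812*(-105/2) = -200130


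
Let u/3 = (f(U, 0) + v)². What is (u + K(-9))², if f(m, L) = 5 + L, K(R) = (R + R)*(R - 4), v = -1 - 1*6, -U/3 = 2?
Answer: 60516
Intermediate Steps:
U = -6 (U = -3*2 = -6)
v = -7 (v = -1 - 6 = -7)
K(R) = 2*R*(-4 + R) (K(R) = (2*R)*(-4 + R) = 2*R*(-4 + R))
u = 12 (u = 3*((5 + 0) - 7)² = 3*(5 - 7)² = 3*(-2)² = 3*4 = 12)
(u + K(-9))² = (12 + 2*(-9)*(-4 - 9))² = (12 + 2*(-9)*(-13))² = (12 + 234)² = 246² = 60516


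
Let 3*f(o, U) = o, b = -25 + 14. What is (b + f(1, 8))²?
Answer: 1024/9 ≈ 113.78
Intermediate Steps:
b = -11
f(o, U) = o/3
(b + f(1, 8))² = (-11 + (⅓)*1)² = (-11 + ⅓)² = (-32/3)² = 1024/9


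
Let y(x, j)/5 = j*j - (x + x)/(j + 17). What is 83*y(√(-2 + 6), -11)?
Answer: 149815/3 ≈ 49938.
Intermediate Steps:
y(x, j) = 5*j² - 10*x/(17 + j) (y(x, j) = 5*(j*j - (x + x)/(j + 17)) = 5*(j² - 2*x/(17 + j)) = 5*j² - 10*x/(17 + j))
83*y(√(-2 + 6), -11) = 83*(5*((-11)³ - 2*√(-2 + 6) + 17*(-11)²)/(17 - 11)) = 83*(5*(-1331 - 2*√4 + 17*121)/6) = 83*(5*(⅙)*(-1331 - 2*2 + 2057)) = 83*(5*(⅙)*(-1331 - 4 + 2057)) = 83*(5*(⅙)*722) = 83*(1805/3) = 149815/3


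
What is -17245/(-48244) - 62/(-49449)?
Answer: 855739133/2385617556 ≈ 0.35871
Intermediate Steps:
-17245/(-48244) - 62/(-49449) = -17245*(-1/48244) - 62*(-1/49449) = 17245/48244 + 62/49449 = 855739133/2385617556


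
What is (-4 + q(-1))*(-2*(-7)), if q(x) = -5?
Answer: -126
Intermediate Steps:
(-4 + q(-1))*(-2*(-7)) = (-4 - 5)*(-2*(-7)) = -9*14 = -126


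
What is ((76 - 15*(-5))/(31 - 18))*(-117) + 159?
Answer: -1200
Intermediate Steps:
((76 - 15*(-5))/(31 - 18))*(-117) + 159 = ((76 + 75)/13)*(-117) + 159 = (151*(1/13))*(-117) + 159 = (151/13)*(-117) + 159 = -1359 + 159 = -1200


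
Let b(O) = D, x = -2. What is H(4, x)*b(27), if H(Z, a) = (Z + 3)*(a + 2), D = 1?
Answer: 0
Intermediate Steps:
b(O) = 1
H(Z, a) = (2 + a)*(3 + Z) (H(Z, a) = (3 + Z)*(2 + a) = (2 + a)*(3 + Z))
H(4, x)*b(27) = (6 + 2*4 + 3*(-2) + 4*(-2))*1 = (6 + 8 - 6 - 8)*1 = 0*1 = 0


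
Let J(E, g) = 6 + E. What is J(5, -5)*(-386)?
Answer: -4246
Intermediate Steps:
J(5, -5)*(-386) = (6 + 5)*(-386) = 11*(-386) = -4246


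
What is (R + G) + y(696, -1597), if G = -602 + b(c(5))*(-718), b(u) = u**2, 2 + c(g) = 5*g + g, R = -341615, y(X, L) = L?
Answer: -906726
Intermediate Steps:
c(g) = -2 + 6*g (c(g) = -2 + (5*g + g) = -2 + 6*g)
G = -563514 (G = -602 + (-2 + 6*5)**2*(-718) = -602 + (-2 + 30)**2*(-718) = -602 + 28**2*(-718) = -602 + 784*(-718) = -602 - 562912 = -563514)
(R + G) + y(696, -1597) = (-341615 - 563514) - 1597 = -905129 - 1597 = -906726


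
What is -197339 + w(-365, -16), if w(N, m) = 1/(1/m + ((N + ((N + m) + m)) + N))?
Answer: -3558614203/18033 ≈ -1.9734e+5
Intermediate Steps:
w(N, m) = 1/(1/m + 2*m + 3*N) (w(N, m) = 1/(1/m + ((N + (N + 2*m)) + N)) = 1/(1/m + ((2*N + 2*m) + N)) = 1/(1/m + (2*m + 3*N)) = 1/(1/m + 2*m + 3*N))
-197339 + w(-365, -16) = -197339 - 16/(1 + 2*(-16)**2 + 3*(-365)*(-16)) = -197339 - 16/(1 + 2*256 + 17520) = -197339 - 16/(1 + 512 + 17520) = -197339 - 16/18033 = -3558614203/18033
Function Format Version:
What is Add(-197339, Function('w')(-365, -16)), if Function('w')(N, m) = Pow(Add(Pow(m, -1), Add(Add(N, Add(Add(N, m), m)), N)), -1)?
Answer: Rational(-3558614203, 18033) ≈ -1.9734e+5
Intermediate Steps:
Function('w')(N, m) = Pow(Add(Pow(m, -1), Mul(2, m), Mul(3, N)), -1) (Function('w')(N, m) = Pow(Add(Pow(m, -1), Add(Add(N, Add(N, Mul(2, m))), N)), -1) = Pow(Add(Pow(m, -1), Add(Add(Mul(2, N), Mul(2, m)), N)), -1) = Pow(Add(Pow(m, -1), Add(Mul(2, m), Mul(3, N))), -1) = Pow(Add(Pow(m, -1), Mul(2, m), Mul(3, N)), -1))
Add(-197339, Function('w')(-365, -16)) = Add(-197339, Mul(-16, Pow(Add(1, Mul(2, Pow(-16, 2)), Mul(3, -365, -16)), -1))) = Add(-197339, Mul(-16, Pow(Add(1, Mul(2, 256), 17520), -1))) = Add(-197339, Mul(-16, Pow(Add(1, 512, 17520), -1))) = Add(-197339, Mul(-16, Pow(18033, -1))) = Add(-197339, Mul(-16, Rational(1, 18033))) = Add(-197339, Rational(-16, 18033)) = Rational(-3558614203, 18033)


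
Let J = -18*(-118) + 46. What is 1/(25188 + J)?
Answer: 1/27358 ≈ 3.6552e-5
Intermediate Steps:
J = 2170 (J = 2124 + 46 = 2170)
1/(25188 + J) = 1/(25188 + 2170) = 1/27358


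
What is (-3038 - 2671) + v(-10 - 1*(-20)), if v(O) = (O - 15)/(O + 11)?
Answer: -119894/21 ≈ -5709.2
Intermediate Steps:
v(O) = (-15 + O)/(11 + O)
(-3038 - 2671) + v(-10 - 1*(-20)) = (-3038 - 2671) + (-15 + (-10 - 1*(-20)))/(11 + (-10 - 1*(-20))) = -5709 + (-15 + (-10 + 20))/(11 + (-10 + 20)) = -5709 + (-15 + 10)/(11 + 10) = -5709 - 5/21 = -119894/21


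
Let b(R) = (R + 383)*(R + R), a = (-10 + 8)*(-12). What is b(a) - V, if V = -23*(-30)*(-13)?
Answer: 28506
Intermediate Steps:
V = -8970 (V = 690*(-13) = -8970)
a = 24 (a = -2*(-12) = 24)
b(R) = 2*R*(383 + R) (b(R) = (383 + R)*(2*R) = 2*R*(383 + R))
b(a) - V = 2*24*(383 + 24) - 1*(-8970) = 2*24*407 + 8970 = 19536 + 8970 = 28506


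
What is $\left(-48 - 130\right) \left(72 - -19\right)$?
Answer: $-16198$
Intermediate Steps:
$\left(-48 - 130\right) \left(72 - -19\right) = - 178 \left(72 + 19\right) = \left(-178\right) 91 = -16198$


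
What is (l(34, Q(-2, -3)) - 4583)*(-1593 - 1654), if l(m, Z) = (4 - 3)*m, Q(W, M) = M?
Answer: 14770603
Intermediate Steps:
l(m, Z) = m (l(m, Z) = 1*m = m)
(l(34, Q(-2, -3)) - 4583)*(-1593 - 1654) = (34 - 4583)*(-1593 - 1654) = -4549*(-3247) = 14770603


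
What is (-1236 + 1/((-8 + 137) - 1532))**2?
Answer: 3007134023881/1968409 ≈ 1.5277e+6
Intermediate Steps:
(-1236 + 1/((-8 + 137) - 1532))**2 = (-1236 + 1/(129 - 1532))**2 = (-1236 + 1/(-1403))**2 = (-1236 - 1/1403)**2 = (-1734109/1403)**2 = 3007134023881/1968409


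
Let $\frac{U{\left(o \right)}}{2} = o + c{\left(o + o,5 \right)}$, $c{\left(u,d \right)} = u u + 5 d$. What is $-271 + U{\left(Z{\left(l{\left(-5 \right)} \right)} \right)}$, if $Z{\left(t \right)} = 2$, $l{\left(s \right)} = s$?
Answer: $-185$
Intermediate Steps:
$c{\left(u,d \right)} = u^{2} + 5 d$
$U{\left(o \right)} = 50 + 2 o + 8 o^{2}$ ($U{\left(o \right)} = 2 \left(o + \left(\left(o + o\right)^{2} + 5 \cdot 5\right)\right) = 2 \left(o + \left(\left(2 o\right)^{2} + 25\right)\right) = 2 \left(o + \left(4 o^{2} + 25\right)\right) = 2 \left(o + \left(25 + 4 o^{2}\right)\right) = 2 \left(25 + o + 4 o^{2}\right) = 50 + 2 o + 8 o^{2}$)
$-271 + U{\left(Z{\left(l{\left(-5 \right)} \right)} \right)} = -271 + \left(50 + 2 \cdot 2 + 8 \cdot 2^{2}\right) = -271 + \left(50 + 4 + 8 \cdot 4\right) = -271 + \left(50 + 4 + 32\right) = -271 + 86 = -185$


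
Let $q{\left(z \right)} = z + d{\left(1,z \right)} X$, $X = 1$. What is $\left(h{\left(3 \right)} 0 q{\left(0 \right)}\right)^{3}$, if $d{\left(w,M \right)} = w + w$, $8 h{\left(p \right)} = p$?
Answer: $0$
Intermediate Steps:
$h{\left(p \right)} = \frac{p}{8}$
$d{\left(w,M \right)} = 2 w$
$q{\left(z \right)} = 2 + z$ ($q{\left(z \right)} = z + 2 \cdot 1 \cdot 1 = z + 2 \cdot 1 = z + 2 = 2 + z$)
$\left(h{\left(3 \right)} 0 q{\left(0 \right)}\right)^{3} = \left(\frac{1}{8} \cdot 3 \cdot 0 \left(2 + 0\right)\right)^{3} = \left(\frac{3}{8} \cdot 0 \cdot 2\right)^{3} = \left(0 \cdot 2\right)^{3} = 0^{3} = 0$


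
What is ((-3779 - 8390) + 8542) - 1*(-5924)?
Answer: 2297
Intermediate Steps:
((-3779 - 8390) + 8542) - 1*(-5924) = (-12169 + 8542) + 5924 = -3627 + 5924 = 2297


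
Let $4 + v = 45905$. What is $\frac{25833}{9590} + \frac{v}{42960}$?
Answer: $\frac{154997627}{41198640} \approx 3.7622$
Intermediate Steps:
$v = 45901$ ($v = -4 + 45905 = 45901$)
$\frac{25833}{9590} + \frac{v}{42960} = \frac{25833}{9590} + \frac{45901}{42960} = \frac{154997627}{41198640}$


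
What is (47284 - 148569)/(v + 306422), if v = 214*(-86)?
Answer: -101285/288018 ≈ -0.35166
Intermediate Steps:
v = -18404
(47284 - 148569)/(v + 306422) = (47284 - 148569)/(-18404 + 306422) = -101285/288018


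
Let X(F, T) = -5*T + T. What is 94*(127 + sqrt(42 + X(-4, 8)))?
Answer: 11938 + 94*sqrt(10) ≈ 12235.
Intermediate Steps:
X(F, T) = -4*T
94*(127 + sqrt(42 + X(-4, 8))) = 94*(127 + sqrt(42 - 4*8)) = 94*(127 + sqrt(42 - 32)) = 94*(127 + sqrt(10)) = 11938 + 94*sqrt(10)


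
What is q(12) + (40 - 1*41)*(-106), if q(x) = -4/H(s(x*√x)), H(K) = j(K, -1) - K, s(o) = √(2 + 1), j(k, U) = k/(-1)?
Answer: 106 + 2*√3/3 ≈ 107.15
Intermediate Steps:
j(k, U) = -k (j(k, U) = k*(-1) = -k)
s(o) = √3
H(K) = -2*K (H(K) = -K - K = -2*K)
q(x) = 2*√3/3 (q(x) = -4*(-√3/6) = -(-2)*√3/3 = 2*√3/3)
q(12) + (40 - 1*41)*(-106) = 2*√3/3 + (40 - 1*41)*(-106) = 2*√3/3 + (40 - 41)*(-106) = 2*√3/3 - 1*(-106) = 2*√3/3 + 106 = 106 + 2*√3/3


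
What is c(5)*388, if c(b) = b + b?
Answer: 3880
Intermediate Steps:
c(b) = 2*b
c(5)*388 = (2*5)*388 = 10*388 = 3880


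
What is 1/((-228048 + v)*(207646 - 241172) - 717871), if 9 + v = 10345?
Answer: 1/7298294641 ≈ 1.3702e-10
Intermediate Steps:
v = 10336 (v = -9 + 10345 = 10336)
1/((-228048 + v)*(207646 - 241172) - 717871) = 1/((-228048 + 10336)*(207646 - 241172) - 717871) = 1/(-217712*(-33526) - 717871) = 1/(7299012512 - 717871) = 1/7298294641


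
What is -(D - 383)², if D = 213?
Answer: -28900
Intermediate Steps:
-(D - 383)² = -(213 - 383)² = -1*(-170)² = -1*28900 = -28900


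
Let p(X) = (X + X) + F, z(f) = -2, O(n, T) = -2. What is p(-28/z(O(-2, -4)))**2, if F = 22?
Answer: 2500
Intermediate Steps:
p(X) = 22 + 2*X (p(X) = (X + X) + 22 = 2*X + 22 = 22 + 2*X)
p(-28/z(O(-2, -4)))**2 = (22 + 2*(-28/(-2)))**2 = (22 + 2*(-28*(-1/2)))**2 = (22 + 2*14)**2 = (22 + 28)**2 = 50**2 = 2500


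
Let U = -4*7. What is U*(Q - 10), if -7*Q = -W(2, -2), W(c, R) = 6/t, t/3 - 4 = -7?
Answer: 848/3 ≈ 282.67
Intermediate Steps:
t = -9 (t = 12 + 3*(-7) = 12 - 21 = -9)
U = -28
W(c, R) = -⅔ (W(c, R) = 6/(-9) = 6*(-⅑) = -⅔)
Q = -2/21 (Q = -(-1)*(-2)/(7*3) = -⅐*⅔ = -2/21 ≈ -0.095238)
U*(Q - 10) = -28*(-2/21 - 10) = -28*(-212/21) = 848/3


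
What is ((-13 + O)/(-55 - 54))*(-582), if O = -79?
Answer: -53544/109 ≈ -491.23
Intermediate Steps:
((-13 + O)/(-55 - 54))*(-582) = ((-13 - 79)/(-55 - 54))*(-582) = -92/(-109)*(-582) = -92*(-1/109)*(-582) = (92/109)*(-582) = -53544/109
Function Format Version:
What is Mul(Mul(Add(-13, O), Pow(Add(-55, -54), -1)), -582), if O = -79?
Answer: Rational(-53544, 109) ≈ -491.23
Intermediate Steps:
Mul(Mul(Add(-13, O), Pow(Add(-55, -54), -1)), -582) = Mul(Mul(Add(-13, -79), Pow(Add(-55, -54), -1)), -582) = Mul(Mul(-92, Pow(-109, -1)), -582) = Mul(Mul(-92, Rational(-1, 109)), -582) = Mul(Rational(92, 109), -582) = Rational(-53544, 109)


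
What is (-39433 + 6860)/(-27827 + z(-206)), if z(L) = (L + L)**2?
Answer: -32573/141917 ≈ -0.22952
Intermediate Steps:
z(L) = 4*L**2 (z(L) = (2*L)**2 = 4*L**2)
(-39433 + 6860)/(-27827 + z(-206)) = (-39433 + 6860)/(-27827 + 4*(-206)**2) = -32573/(-27827 + 4*42436) = -32573/(-27827 + 169744) = -32573/141917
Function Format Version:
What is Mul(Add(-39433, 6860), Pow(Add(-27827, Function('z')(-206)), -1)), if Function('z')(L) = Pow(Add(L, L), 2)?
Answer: Rational(-32573, 141917) ≈ -0.22952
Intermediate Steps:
Function('z')(L) = Mul(4, Pow(L, 2)) (Function('z')(L) = Pow(Mul(2, L), 2) = Mul(4, Pow(L, 2)))
Mul(Add(-39433, 6860), Pow(Add(-27827, Function('z')(-206)), -1)) = Mul(Add(-39433, 6860), Pow(Add(-27827, Mul(4, Pow(-206, 2))), -1)) = Mul(-32573, Pow(Add(-27827, Mul(4, 42436)), -1)) = Mul(-32573, Pow(Add(-27827, 169744), -1)) = Mul(-32573, Pow(141917, -1)) = Mul(-32573, Rational(1, 141917)) = Rational(-32573, 141917)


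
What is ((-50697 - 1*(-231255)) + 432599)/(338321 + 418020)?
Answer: 613157/756341 ≈ 0.81069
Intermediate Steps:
((-50697 - 1*(-231255)) + 432599)/(338321 + 418020) = ((-50697 + 231255) + 432599)/756341 = (180558 + 432599)*(1/756341) = 613157*(1/756341) = 613157/756341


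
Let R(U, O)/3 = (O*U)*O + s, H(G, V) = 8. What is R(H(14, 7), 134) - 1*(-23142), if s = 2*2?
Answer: 454098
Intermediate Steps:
s = 4
R(U, O) = 12 + 3*U*O² (R(U, O) = 3*((O*U)*O + 4) = 3*(U*O² + 4) = 3*(4 + U*O²) = 12 + 3*U*O²)
R(H(14, 7), 134) - 1*(-23142) = (12 + 3*8*134²) - 1*(-23142) = (12 + 3*8*17956) + 23142 = (12 + 430944) + 23142 = 430956 + 23142 = 454098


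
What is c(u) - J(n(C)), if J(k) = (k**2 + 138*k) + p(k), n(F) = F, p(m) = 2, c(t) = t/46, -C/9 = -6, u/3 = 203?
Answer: -476411/46 ≈ -10357.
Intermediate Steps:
u = 609 (u = 3*203 = 609)
C = 54 (C = -9*(-6) = 54)
c(t) = t/46 (c(t) = t*(1/46) = t/46)
J(k) = 2 + k**2 + 138*k (J(k) = (k**2 + 138*k) + 2 = 2 + k**2 + 138*k)
c(u) - J(n(C)) = (1/46)*609 - (2 + 54**2 + 138*54) = 609/46 - (2 + 2916 + 7452) = 609/46 - 1*10370 = 609/46 - 10370 = -476411/46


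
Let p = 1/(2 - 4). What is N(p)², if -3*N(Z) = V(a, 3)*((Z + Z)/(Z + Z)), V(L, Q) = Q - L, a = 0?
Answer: 1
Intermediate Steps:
p = -½ (p = 1/(-2) = -½ ≈ -0.50000)
N(Z) = -1 (N(Z) = -(3 - 1*0)*(Z + Z)/(Z + Z)/3 = -(3 + 0)*(2*Z)/((2*Z))/3 = -2*Z*1/(2*Z) = -1)
N(p)² = (-1)² = 1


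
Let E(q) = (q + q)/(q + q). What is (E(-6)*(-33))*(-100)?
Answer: 3300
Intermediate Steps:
E(q) = 1 (E(q) = (2*q)/((2*q)) = (2*q)*(1/(2*q)) = 1)
(E(-6)*(-33))*(-100) = (1*(-33))*(-100) = -33*(-100) = 3300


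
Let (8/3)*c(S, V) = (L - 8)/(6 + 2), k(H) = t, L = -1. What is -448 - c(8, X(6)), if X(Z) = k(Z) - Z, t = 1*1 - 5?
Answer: -28645/64 ≈ -447.58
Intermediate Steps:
t = -4 (t = 1 - 5 = -4)
k(H) = -4
X(Z) = -4 - Z
c(S, V) = -27/64 (c(S, V) = 3*((-1 - 8)/(6 + 2))/8 = 3*(-9/8)/8 = 3*(-9*1/8)/8 = (3/8)*(-9/8) = -27/64)
-448 - c(8, X(6)) = -448 - 1*(-27/64) = -448 + 27/64 = -28645/64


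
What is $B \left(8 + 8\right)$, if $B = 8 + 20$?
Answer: $448$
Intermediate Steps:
$B = 28$
$B \left(8 + 8\right) = 28 \left(8 + 8\right) = 28 \cdot 16 = 448$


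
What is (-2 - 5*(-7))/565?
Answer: 33/565 ≈ 0.058407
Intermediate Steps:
(-2 - 5*(-7))/565 = (-2 + 35)*(1/565) = 33*(1/565) = 33/565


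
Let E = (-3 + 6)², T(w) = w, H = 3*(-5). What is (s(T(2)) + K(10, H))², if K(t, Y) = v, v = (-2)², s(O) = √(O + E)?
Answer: (4 + √11)² ≈ 53.533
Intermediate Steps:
H = -15
E = 9 (E = 3² = 9)
s(O) = √(9 + O) (s(O) = √(O + 9) = √(9 + O))
v = 4
K(t, Y) = 4
(s(T(2)) + K(10, H))² = (√(9 + 2) + 4)² = (√11 + 4)² = (4 + √11)²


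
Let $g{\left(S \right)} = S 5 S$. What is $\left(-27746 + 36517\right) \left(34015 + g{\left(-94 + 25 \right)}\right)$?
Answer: $507139220$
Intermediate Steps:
$g{\left(S \right)} = 5 S^{2}$ ($g{\left(S \right)} = 5 S S = 5 S^{2}$)
$\left(-27746 + 36517\right) \left(34015 + g{\left(-94 + 25 \right)}\right) = \left(-27746 + 36517\right) \left(34015 + 5 \left(-94 + 25\right)^{2}\right) = 8771 \left(34015 + 5 \left(-69\right)^{2}\right) = 8771 \left(34015 + 5 \cdot 4761\right) = 8771 \left(34015 + 23805\right) = 8771 \cdot 57820 = 507139220$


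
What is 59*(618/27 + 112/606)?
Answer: 1237466/909 ≈ 1361.3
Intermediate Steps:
59*(618/27 + 112/606) = 59*(618*(1/27) + 112*(1/606)) = 59*(206/9 + 56/303) = 59*(20974/909) = 1237466/909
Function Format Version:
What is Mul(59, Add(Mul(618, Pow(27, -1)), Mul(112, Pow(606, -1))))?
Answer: Rational(1237466, 909) ≈ 1361.3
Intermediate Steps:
Mul(59, Add(Mul(618, Pow(27, -1)), Mul(112, Pow(606, -1)))) = Mul(59, Add(Mul(618, Rational(1, 27)), Mul(112, Rational(1, 606)))) = Mul(59, Add(Rational(206, 9), Rational(56, 303))) = Mul(59, Rational(20974, 909)) = Rational(1237466, 909)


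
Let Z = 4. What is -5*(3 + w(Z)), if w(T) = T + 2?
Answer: -45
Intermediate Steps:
w(T) = 2 + T
-5*(3 + w(Z)) = -5*(3 + (2 + 4)) = -5*(3 + 6) = -5*9 = -45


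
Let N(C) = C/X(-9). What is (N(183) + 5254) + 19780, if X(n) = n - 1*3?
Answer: 100075/4 ≈ 25019.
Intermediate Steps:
X(n) = -3 + n (X(n) = n - 3 = -3 + n)
N(C) = -C/12 (N(C) = C/(-3 - 9) = C/(-12) = C*(-1/12) = -C/12)
(N(183) + 5254) + 19780 = (-1/12*183 + 5254) + 19780 = (-61/4 + 5254) + 19780 = 20955/4 + 19780 = 100075/4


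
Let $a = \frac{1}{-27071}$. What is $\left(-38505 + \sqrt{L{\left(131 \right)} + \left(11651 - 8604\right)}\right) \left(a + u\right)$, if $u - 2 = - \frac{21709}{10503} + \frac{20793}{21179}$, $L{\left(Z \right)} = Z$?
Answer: $- \frac{70704513534284075}{2007251818209} + \frac{5508727193945 \sqrt{3178}}{6021755454627} \approx -35173.0$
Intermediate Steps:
$a = - \frac{1}{27071} \approx -3.694 \cdot 10^{-5}$
$u = \frac{203500042}{222443037}$ ($u = 2 + \left(- \frac{21709}{10503} + \frac{20793}{21179}\right) = 2 - \frac{241386032}{222443037} = \frac{203500042}{222443037} \approx 0.91484$)
$\left(-38505 + \sqrt{L{\left(131 \right)} + \left(11651 - 8604\right)}\right) \left(a + u\right) = \left(-38505 + \sqrt{131 + \left(11651 - 8604\right)}\right) \left(- \frac{1}{27071} + \frac{203500042}{222443037}\right) = \left(-38505 + \sqrt{131 + \left(11651 - 8604\right)}\right) \frac{5508727193945}{6021755454627} = \left(-38505 + \sqrt{131 + 3047}\right) \frac{5508727193945}{6021755454627} = \left(-38505 + \sqrt{3178}\right) \frac{5508727193945}{6021755454627} = - \frac{70704513534284075}{2007251818209} + \frac{5508727193945 \sqrt{3178}}{6021755454627}$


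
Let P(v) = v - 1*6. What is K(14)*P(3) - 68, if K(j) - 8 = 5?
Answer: -107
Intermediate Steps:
K(j) = 13 (K(j) = 8 + 5 = 13)
P(v) = -6 + v (P(v) = v - 6 = -6 + v)
K(14)*P(3) - 68 = 13*(-6 + 3) - 68 = 13*(-3) - 68 = -39 - 68 = -107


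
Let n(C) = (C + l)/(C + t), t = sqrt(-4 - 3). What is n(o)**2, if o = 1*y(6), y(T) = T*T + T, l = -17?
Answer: 625/(42 + I*sqrt(7))**2 ≈ 0.35012 - 0.044286*I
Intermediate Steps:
t = I*sqrt(7) (t = sqrt(-7) = I*sqrt(7) ≈ 2.6458*I)
y(T) = T + T**2 (y(T) = T**2 + T = T + T**2)
o = 42 (o = 1*(6*(1 + 6)) = 1*(6*7) = 1*42 = 42)
n(C) = (-17 + C)/(C + I*sqrt(7)) (n(C) = (C - 17)/(C + I*sqrt(7)) = (-17 + C)/(C + I*sqrt(7)))
n(o)**2 = ((-17 + 42)/(42 + I*sqrt(7)))**2 = (25/(42 + I*sqrt(7)))**2 = 625/(42 + I*sqrt(7))**2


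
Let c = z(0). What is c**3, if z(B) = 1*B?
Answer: 0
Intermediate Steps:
z(B) = B
c = 0
c**3 = 0**3 = 0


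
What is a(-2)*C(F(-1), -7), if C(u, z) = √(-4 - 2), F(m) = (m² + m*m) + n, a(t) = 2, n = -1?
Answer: 2*I*√6 ≈ 4.899*I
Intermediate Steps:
F(m) = -1 + 2*m² (F(m) = (m² + m*m) - 1 = (m² + m²) - 1 = 2*m² - 1 = -1 + 2*m²)
C(u, z) = I*√6 (C(u, z) = √(-6) = I*√6)
a(-2)*C(F(-1), -7) = 2*(I*√6) = 2*I*√6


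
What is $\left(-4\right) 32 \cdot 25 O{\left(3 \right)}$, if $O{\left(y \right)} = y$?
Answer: $-9600$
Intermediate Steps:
$\left(-4\right) 32 \cdot 25 O{\left(3 \right)} = \left(-4\right) 32 \cdot 25 \cdot 3 = \left(-128\right) 25 \cdot 3 = \left(-3200\right) 3 = -9600$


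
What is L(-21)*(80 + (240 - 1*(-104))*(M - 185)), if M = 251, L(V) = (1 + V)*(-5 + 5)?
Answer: 0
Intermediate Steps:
L(V) = 0 (L(V) = (1 + V)*0 = 0)
L(-21)*(80 + (240 - 1*(-104))*(M - 185)) = 0*(80 + (240 - 1*(-104))*(251 - 185)) = 0*(80 + (240 + 104)*66) = 0*(80 + 344*66) = 0*(80 + 22704) = 0*22784 = 0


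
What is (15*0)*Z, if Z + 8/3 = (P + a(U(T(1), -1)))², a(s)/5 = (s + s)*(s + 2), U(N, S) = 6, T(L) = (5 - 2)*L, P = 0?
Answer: 0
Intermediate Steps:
T(L) = 3*L
a(s) = 10*s*(2 + s) (a(s) = 5*((s + s)*(s + 2)) = 5*((2*s)*(2 + s)) = 5*(2*s*(2 + s)) = 10*s*(2 + s))
Z = 691192/3 (Z = -8/3 + (0 + 10*6*(2 + 6))² = -8/3 + (0 + 10*6*8)² = -8/3 + (0 + 480)² = -8/3 + 480² = -8/3 + 230400 = 691192/3 ≈ 2.3040e+5)
(15*0)*Z = (15*0)*(691192/3) = 0*(691192/3) = 0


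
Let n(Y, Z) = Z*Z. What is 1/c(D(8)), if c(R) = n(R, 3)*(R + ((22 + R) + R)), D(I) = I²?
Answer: 1/1926 ≈ 0.00051921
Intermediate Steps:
n(Y, Z) = Z²
c(R) = 198 + 27*R (c(R) = 3²*(R + ((22 + R) + R)) = 9*(R + (22 + 2*R)) = 9*(22 + 3*R) = 198 + 27*R)
1/c(D(8)) = 1/(198 + 27*8²) = 1/(198 + 27*64) = 1/(198 + 1728) = 1/1926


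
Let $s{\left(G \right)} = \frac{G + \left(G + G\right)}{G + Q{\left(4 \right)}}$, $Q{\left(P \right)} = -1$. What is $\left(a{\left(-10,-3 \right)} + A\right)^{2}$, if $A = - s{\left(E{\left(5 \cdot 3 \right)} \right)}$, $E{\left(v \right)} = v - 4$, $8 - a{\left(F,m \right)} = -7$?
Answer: $\frac{13689}{100} \approx 136.89$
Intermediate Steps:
$a{\left(F,m \right)} = 15$ ($a{\left(F,m \right)} = 8 - -7 = 8 + 7 = 15$)
$E{\left(v \right)} = -4 + v$ ($E{\left(v \right)} = v - 4 = -4 + v$)
$s{\left(G \right)} = \frac{3 G}{-1 + G}$ ($s{\left(G \right)} = \frac{G + \left(G + G\right)}{G - 1} = \frac{G + 2 G}{-1 + G} = \frac{3 G}{-1 + G}$)
$A = - \frac{33}{10}$ ($A = - \frac{3 \left(-4 + 5 \cdot 3\right)}{-1 + \left(-4 + 5 \cdot 3\right)} = - \frac{3 \left(-4 + 15\right)}{-1 + \left(-4 + 15\right)} = - \frac{3 \cdot 11}{-1 + 11} = - \frac{3 \cdot 11}{10} = \left(-1\right) \frac{33}{10} = - \frac{33}{10} \approx -3.3$)
$\left(a{\left(-10,-3 \right)} + A\right)^{2} = \left(15 - \frac{33}{10}\right)^{2} = \left(\frac{117}{10}\right)^{2} = \frac{13689}{100}$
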